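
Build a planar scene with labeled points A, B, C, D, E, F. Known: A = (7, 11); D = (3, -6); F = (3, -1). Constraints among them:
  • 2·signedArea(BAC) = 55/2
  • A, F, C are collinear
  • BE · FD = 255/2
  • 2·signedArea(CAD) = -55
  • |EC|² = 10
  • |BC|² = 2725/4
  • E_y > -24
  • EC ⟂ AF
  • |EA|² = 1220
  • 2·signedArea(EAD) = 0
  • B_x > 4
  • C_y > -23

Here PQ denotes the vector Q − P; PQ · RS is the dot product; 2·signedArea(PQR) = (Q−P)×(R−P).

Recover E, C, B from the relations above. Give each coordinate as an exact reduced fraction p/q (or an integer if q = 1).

B = (5, 5/2)
C = (-4, -22)
E = (-1, -23)

1. C_x = -4  [A, F, C are collinear ∩ 2·signedArea(CAD) = -55]
2. C_y = -22  [A, F, C are collinear ∩ 2·signedArea(CAD) = -55]
   → C = (-4, -22)
3. B_x = 5  [line 33·x + -11·y + -275/2 = 0 ∩ |BC|² = 2725/4]
4. B_y = 5/2  [line 33·x + -11·y + -275/2 = 0 ∩ |BC|² = 2725/4]
   → B = (5, 5/2)
5. E_x = -1  [2·signedArea(EAD) = 0 ∩ EC ⟂ AF]
6. E_y = -23  [2·signedArea(EAD) = 0 ∩ EC ⟂ AF]
   → E = (-1, -23)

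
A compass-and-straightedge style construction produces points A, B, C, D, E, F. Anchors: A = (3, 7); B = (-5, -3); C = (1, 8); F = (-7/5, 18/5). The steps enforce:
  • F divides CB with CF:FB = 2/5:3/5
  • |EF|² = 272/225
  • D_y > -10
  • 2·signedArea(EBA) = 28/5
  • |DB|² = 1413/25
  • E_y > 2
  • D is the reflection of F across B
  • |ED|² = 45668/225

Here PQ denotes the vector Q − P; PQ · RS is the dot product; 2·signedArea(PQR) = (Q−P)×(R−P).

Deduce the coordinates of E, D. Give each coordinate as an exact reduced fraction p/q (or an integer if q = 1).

D = (-43/5, -48/5)
E = (-17/15, 38/15)

1. D_x = -43/5  [D is the reflection of F across B]
2. D_y = -48/5  [D is the reflection of F across B]
   → D = (-43/5, -48/5)
3. E_x = -17/15  [line -10·x + 8·y + -158/5 = 0 ∩ |ED|² = 45668/225]
4. E_y = 38/15  [line -10·x + 8·y + -158/5 = 0 ∩ |ED|² = 45668/225]
   → E = (-17/15, 38/15)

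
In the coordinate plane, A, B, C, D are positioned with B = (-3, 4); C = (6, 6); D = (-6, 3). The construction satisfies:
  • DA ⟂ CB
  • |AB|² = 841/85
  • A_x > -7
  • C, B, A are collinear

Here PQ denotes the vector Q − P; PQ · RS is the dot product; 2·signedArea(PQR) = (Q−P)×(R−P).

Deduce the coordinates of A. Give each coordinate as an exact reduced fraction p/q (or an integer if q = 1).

1. A_x = -516/85  [C, B, A are collinear ∩ DA ⟂ CB]
2. A_y = 282/85  [C, B, A are collinear ∩ DA ⟂ CB]
   → A = (-516/85, 282/85)

A = (-516/85, 282/85)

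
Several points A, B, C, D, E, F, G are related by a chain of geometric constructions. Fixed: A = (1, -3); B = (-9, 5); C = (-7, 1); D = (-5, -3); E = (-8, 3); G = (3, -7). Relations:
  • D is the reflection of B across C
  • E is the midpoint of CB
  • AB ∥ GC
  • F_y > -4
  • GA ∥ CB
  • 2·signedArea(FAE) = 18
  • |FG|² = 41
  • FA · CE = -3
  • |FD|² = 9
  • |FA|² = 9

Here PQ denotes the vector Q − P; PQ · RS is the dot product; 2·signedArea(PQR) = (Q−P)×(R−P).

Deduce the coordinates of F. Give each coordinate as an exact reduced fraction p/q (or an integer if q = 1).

F = (-2, -3)

1. F_x = -2  [FA · CE = -3 ∩ 2·signedArea(FAE) = 18]
2. F_y = -3  [FA · CE = -3 ∩ 2·signedArea(FAE) = 18]
   → F = (-2, -3)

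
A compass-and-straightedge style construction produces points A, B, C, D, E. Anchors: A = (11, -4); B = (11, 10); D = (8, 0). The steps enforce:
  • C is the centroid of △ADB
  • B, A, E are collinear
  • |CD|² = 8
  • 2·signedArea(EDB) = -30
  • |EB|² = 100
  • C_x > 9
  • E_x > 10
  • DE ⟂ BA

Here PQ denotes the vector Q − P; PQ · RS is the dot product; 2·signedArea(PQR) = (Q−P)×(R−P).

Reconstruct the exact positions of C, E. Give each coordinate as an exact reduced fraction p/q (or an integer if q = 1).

1. C_x = 10  [C is the centroid of △ADB]
2. C_y = 2  [C is the centroid of △ADB]
   → C = (10, 2)
3. E_x = 11  [B, A, E are collinear ∩ DE ⟂ BA]
4. E_y = 0  [B, A, E are collinear ∩ DE ⟂ BA]
   → E = (11, 0)

C = (10, 2)
E = (11, 0)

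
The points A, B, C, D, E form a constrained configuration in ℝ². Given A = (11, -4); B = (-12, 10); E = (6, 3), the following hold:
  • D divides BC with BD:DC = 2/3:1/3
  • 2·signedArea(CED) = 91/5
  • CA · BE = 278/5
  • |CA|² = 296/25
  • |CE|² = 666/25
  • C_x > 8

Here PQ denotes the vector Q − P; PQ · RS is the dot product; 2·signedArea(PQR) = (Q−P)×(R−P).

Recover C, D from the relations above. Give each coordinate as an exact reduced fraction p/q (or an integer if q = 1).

C = (9, -6/5)
D = (2, 38/15)

1. C_x = 9  [line -18·x + 7·y + 852/5 = 0 ∩ |CA|² = 296/25]
2. C_y = -6/5  [line -18·x + 7·y + 852/5 = 0 ∩ |CA|² = 296/25]
   → C = (9, -6/5)
3. D_x = 2  [D divides BC with BD:DC = 2/3:1/3]
4. D_y = 38/15  [D divides BC with BD:DC = 2/3:1/3]
   → D = (2, 38/15)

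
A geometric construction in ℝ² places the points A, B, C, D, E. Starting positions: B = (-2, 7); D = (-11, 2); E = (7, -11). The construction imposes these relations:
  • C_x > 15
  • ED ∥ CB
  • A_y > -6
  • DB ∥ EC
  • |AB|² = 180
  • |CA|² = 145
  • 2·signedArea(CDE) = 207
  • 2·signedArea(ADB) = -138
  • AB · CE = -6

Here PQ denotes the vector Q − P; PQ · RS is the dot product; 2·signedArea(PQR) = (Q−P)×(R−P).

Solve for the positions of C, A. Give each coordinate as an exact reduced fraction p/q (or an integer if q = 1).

A = (4, -5)
C = (16, -6)

1. C_x = 16  [ED ∥ CB ∩ DB ∥ EC]
2. C_y = -6  [ED ∥ CB ∩ DB ∥ EC]
   → C = (16, -6)
3. A_x = 4  [2·signedArea(ADB) = -138 ∩ AB · CE = -6]
4. A_y = -5  [2·signedArea(ADB) = -138 ∩ AB · CE = -6]
   → A = (4, -5)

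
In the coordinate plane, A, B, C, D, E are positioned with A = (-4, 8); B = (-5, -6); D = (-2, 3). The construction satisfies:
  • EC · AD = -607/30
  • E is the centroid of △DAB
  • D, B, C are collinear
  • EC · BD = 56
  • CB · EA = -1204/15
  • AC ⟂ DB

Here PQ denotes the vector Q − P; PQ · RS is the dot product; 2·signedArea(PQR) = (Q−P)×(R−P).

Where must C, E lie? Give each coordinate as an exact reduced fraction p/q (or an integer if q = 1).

1. C_x = -7/10  [D, B, C are collinear ∩ AC ⟂ DB]
2. C_y = 69/10  [D, B, C are collinear ∩ AC ⟂ DB]
   → C = (-7/10, 69/10)
3. E_x = -11/3  [E is the centroid of △DAB]
4. E_y = 5/3  [E is the centroid of △DAB]
   → E = (-11/3, 5/3)

C = (-7/10, 69/10)
E = (-11/3, 5/3)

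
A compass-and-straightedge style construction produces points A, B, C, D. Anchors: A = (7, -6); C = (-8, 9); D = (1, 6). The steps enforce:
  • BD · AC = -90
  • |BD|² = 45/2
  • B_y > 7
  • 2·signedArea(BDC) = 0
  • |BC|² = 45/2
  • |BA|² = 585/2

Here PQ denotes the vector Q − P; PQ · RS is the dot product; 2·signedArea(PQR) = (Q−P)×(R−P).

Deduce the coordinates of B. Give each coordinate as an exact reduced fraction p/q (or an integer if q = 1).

B = (-7/2, 15/2)

1. B_x = -7/2  [2·signedArea(BDC) = 0 ∩ BD · AC = -90]
2. B_y = 15/2  [2·signedArea(BDC) = 0 ∩ BD · AC = -90]
   → B = (-7/2, 15/2)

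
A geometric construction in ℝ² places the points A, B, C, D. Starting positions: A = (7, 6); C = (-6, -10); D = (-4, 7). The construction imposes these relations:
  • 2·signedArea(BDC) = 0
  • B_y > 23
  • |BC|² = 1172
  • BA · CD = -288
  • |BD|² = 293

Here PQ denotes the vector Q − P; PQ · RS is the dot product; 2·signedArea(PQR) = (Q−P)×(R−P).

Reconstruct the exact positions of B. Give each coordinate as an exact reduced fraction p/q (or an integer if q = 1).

1. B_x = -2  [2·signedArea(BDC) = 0 ∩ BA · CD = -288]
2. B_y = 24  [2·signedArea(BDC) = 0 ∩ BA · CD = -288]
   → B = (-2, 24)

B = (-2, 24)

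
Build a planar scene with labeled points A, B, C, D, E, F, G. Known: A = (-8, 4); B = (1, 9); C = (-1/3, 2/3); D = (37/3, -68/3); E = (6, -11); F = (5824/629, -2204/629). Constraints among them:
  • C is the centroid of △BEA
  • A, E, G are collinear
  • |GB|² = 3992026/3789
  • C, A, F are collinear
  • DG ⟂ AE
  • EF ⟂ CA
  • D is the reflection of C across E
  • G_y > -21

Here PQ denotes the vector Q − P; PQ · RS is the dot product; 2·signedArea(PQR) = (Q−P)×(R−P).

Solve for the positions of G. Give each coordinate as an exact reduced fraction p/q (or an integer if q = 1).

1. G_x = 18652/1263  [A, E, G are collinear ∩ DG ⟂ AE]
2. G_y = -8586/421  [A, E, G are collinear ∩ DG ⟂ AE]
   → G = (18652/1263, -8586/421)

G = (18652/1263, -8586/421)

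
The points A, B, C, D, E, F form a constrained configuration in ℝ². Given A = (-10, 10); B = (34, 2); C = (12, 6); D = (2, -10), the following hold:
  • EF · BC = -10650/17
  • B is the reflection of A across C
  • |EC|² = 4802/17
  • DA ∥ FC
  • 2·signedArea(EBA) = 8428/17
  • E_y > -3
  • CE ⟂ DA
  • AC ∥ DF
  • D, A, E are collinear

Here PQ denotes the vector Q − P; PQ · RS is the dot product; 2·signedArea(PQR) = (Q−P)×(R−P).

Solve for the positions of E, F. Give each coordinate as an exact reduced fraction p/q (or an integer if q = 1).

1. E_x = -41/17  [D, A, E are collinear ∩ CE ⟂ DA]
2. E_y = -45/17  [D, A, E are collinear ∩ CE ⟂ DA]
   → E = (-41/17, -45/17)
3. F_x = 24  [DA ∥ FC ∩ AC ∥ DF]
4. F_y = -14  [DA ∥ FC ∩ AC ∥ DF]
   → F = (24, -14)

E = (-41/17, -45/17)
F = (24, -14)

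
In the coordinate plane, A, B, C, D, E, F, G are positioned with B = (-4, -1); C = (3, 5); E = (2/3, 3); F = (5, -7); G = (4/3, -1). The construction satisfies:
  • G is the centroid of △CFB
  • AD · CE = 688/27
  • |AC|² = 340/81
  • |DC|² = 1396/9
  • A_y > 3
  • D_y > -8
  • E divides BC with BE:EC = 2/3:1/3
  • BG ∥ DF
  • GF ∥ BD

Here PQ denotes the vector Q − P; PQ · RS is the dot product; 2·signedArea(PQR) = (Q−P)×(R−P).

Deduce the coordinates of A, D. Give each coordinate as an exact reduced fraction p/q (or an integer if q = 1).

1. D_x = -1/3  [BG ∥ DF ∩ GF ∥ BD]
2. D_y = -7  [BG ∥ DF ∩ GF ∥ BD]
   → D = (-1/3, -7)
3. A_x = 13/9  [line 7/3·x + 2·y + -289/27 = 0 ∩ |AC|² = 340/81]
4. A_y = 11/3  [line 7/3·x + 2·y + -289/27 = 0 ∩ |AC|² = 340/81]
   → A = (13/9, 11/3)

A = (13/9, 11/3)
D = (-1/3, -7)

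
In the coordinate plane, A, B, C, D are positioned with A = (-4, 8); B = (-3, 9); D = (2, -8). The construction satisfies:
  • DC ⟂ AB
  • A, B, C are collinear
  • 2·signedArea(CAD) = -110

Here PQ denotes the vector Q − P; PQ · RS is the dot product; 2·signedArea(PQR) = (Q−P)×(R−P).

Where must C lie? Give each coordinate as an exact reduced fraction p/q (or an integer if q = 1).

1. C_x = -9  [A, B, C are collinear ∩ DC ⟂ AB]
2. C_y = 3  [A, B, C are collinear ∩ DC ⟂ AB]
   → C = (-9, 3)

C = (-9, 3)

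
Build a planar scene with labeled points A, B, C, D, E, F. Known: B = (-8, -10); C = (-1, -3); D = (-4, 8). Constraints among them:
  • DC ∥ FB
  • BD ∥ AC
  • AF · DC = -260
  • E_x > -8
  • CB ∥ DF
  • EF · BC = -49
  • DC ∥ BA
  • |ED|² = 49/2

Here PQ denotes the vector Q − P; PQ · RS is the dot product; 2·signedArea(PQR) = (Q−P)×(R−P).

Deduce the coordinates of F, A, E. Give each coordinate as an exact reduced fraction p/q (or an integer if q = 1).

A = (-5, -21)
E = (-15/2, 9/2)
F = (-11, 1)

1. F_x = -11  [DC ∥ FB ∩ CB ∥ DF]
2. F_y = 1  [DC ∥ FB ∩ CB ∥ DF]
   → F = (-11, 1)
3. A_x = -5  [BD ∥ AC ∩ DC ∥ BA]
4. A_y = -21  [BD ∥ AC ∩ DC ∥ BA]
   → A = (-5, -21)
5. E_x = -15/2  [line -7·x + -7·y + -21 = 0 ∩ |ED|² = 49/2]
6. E_y = 9/2  [line -7·x + -7·y + -21 = 0 ∩ |ED|² = 49/2]
   → E = (-15/2, 9/2)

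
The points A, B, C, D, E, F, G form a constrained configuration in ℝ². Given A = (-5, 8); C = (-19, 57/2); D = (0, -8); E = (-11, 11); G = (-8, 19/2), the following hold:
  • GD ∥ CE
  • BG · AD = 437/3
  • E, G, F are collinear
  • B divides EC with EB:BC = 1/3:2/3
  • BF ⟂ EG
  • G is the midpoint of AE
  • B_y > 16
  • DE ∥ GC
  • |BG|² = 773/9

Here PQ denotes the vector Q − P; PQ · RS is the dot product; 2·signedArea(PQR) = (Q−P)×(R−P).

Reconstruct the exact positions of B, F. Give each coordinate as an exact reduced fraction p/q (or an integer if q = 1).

1. B_x = -41/3  [B divides EC with EB:BC = 1/3:2/3]
2. B_y = 101/6  [B divides EC with EB:BC = 1/3:2/3]
   → B = (-41/3, 101/6)
3. F_x = -232/15  [E, G, F are collinear ∩ BF ⟂ EG]
4. F_y = 397/30  [E, G, F are collinear ∩ BF ⟂ EG]
   → F = (-232/15, 397/30)

B = (-41/3, 101/6)
F = (-232/15, 397/30)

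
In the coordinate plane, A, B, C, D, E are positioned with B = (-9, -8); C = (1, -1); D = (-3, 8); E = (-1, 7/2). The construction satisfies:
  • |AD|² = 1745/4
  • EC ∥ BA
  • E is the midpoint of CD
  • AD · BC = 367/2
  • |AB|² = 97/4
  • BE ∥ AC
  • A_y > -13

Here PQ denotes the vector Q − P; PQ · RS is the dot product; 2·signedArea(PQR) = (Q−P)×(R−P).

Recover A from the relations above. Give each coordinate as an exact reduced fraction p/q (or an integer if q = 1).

1. A_x = -7  [BE ∥ AC ∩ EC ∥ BA]
2. A_y = -25/2  [BE ∥ AC ∩ EC ∥ BA]
   → A = (-7, -25/2)

A = (-7, -25/2)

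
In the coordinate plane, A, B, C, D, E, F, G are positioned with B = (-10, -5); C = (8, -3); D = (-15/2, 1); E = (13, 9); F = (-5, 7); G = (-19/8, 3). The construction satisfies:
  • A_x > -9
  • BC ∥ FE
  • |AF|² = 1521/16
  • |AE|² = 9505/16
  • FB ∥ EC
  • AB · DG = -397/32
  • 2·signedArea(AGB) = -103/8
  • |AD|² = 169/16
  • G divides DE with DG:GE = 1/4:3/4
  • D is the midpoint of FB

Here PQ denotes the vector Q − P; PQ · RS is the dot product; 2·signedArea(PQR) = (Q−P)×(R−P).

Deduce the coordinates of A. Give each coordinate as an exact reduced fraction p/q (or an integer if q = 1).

1. A_x = -35/4  [AB · DG = -397/32 ∩ 2·signedArea(AGB) = -103/8]
2. A_y = -2  [AB · DG = -397/32 ∩ 2·signedArea(AGB) = -103/8]
   → A = (-35/4, -2)

A = (-35/4, -2)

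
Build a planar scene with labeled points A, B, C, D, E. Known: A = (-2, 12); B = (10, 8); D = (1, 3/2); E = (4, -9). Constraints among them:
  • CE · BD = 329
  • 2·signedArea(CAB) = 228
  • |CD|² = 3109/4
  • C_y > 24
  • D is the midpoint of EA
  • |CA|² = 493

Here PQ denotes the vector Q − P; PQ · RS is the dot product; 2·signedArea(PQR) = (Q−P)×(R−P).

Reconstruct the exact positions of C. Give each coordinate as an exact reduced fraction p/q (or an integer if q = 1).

1. C_x = 16  [2·signedArea(CAB) = 228 ∩ CE · BD = 329]
2. C_y = 25  [2·signedArea(CAB) = 228 ∩ CE · BD = 329]
   → C = (16, 25)

C = (16, 25)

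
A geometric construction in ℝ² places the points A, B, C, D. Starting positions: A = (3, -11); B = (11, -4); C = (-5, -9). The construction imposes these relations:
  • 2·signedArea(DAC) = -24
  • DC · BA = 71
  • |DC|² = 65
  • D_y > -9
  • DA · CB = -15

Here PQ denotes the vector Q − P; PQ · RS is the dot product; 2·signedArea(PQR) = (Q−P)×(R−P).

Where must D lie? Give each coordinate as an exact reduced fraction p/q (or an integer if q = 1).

D = (3, -8)

1. D_x = 3  [DA · CB = -15 ∩ DC · BA = 71]
2. D_y = -8  [DA · CB = -15 ∩ DC · BA = 71]
   → D = (3, -8)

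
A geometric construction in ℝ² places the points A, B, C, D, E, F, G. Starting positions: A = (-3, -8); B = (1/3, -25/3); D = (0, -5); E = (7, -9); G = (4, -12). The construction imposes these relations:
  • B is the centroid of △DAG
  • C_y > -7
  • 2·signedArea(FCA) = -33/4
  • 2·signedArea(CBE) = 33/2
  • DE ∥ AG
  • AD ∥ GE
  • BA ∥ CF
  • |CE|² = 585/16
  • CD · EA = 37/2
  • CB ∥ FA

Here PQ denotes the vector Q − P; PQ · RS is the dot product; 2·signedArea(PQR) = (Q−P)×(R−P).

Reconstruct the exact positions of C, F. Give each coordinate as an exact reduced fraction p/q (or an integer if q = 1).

1. C_x = 7/4  [CD · EA = 37/2 ∩ 2·signedArea(CBE) = 33/2]
2. C_y = -6  [CD · EA = 37/2 ∩ 2·signedArea(CBE) = 33/2]
   → C = (7/4, -6)
3. F_x = -19/12  [CB ∥ FA ∩ BA ∥ CF]
4. F_y = -17/3  [CB ∥ FA ∩ BA ∥ CF]
   → F = (-19/12, -17/3)

C = (7/4, -6)
F = (-19/12, -17/3)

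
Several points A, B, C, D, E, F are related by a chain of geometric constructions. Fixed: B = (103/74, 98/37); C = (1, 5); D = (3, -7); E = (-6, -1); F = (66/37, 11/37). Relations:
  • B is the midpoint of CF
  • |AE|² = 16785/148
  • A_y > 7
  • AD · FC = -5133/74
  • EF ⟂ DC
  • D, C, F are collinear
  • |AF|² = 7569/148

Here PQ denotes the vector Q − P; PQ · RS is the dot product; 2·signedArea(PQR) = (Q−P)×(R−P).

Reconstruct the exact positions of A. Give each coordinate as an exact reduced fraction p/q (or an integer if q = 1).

1. A_x = 45/74  [line 29/37·x + -174/37·y + 2523/74 = 0 ∩ |AE|² = 16785/148]
2. A_y = 272/37  [line 29/37·x + -174/37·y + 2523/74 = 0 ∩ |AE|² = 16785/148]
   → A = (45/74, 272/37)

A = (45/74, 272/37)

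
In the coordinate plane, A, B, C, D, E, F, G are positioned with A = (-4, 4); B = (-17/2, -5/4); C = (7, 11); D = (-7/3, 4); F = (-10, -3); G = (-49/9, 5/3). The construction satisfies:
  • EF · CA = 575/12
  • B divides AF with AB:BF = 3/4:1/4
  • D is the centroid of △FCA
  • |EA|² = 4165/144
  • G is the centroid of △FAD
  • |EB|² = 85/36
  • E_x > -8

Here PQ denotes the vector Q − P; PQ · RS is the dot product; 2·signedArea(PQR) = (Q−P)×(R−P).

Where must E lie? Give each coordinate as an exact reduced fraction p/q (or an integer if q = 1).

1. E_x = -15/2  [line 11·x + 7·y + 997/12 = 0 ∩ |EA|² = 4165/144]
2. E_y = -1/12  [line 11·x + 7·y + 997/12 = 0 ∩ |EA|² = 4165/144]
   → E = (-15/2, -1/12)

E = (-15/2, -1/12)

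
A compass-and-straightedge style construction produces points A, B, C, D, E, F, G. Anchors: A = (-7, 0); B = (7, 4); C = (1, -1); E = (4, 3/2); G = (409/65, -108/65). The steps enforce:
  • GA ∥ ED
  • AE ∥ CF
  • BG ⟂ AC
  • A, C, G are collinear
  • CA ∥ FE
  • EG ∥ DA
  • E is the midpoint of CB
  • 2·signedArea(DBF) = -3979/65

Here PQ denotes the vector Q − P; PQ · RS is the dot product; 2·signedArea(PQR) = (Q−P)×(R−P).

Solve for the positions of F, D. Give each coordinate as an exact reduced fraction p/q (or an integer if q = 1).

D = (-604/65, 411/130)
F = (12, 1/2)

1. F_x = 12  [CA ∥ FE ∩ AE ∥ CF]
2. F_y = 1/2  [CA ∥ FE ∩ AE ∥ CF]
   → F = (12, 1/2)
3. D_x = -604/65  [EG ∥ DA ∩ GA ∥ ED]
4. D_y = 411/130  [EG ∥ DA ∩ GA ∥ ED]
   → D = (-604/65, 411/130)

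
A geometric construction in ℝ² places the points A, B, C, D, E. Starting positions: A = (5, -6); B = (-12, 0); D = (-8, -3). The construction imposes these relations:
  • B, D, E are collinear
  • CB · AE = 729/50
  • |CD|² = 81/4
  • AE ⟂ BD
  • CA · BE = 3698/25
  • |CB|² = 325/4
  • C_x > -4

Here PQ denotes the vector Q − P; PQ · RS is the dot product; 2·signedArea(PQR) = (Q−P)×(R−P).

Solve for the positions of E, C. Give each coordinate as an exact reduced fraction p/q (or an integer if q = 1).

C = (-7/2, -3)
E = (44/25, -258/25)

1. E_x = 44/25  [B, D, E are collinear ∩ AE ⟂ BD]
2. E_y = -258/25  [B, D, E are collinear ∩ AE ⟂ BD]
   → E = (44/25, -258/25)
3. C_x = -7/2  [CB · AE = 729/50 ∩ CA · BE = 3698/25]
4. C_y = -3  [CB · AE = 729/50 ∩ CA · BE = 3698/25]
   → C = (-7/2, -3)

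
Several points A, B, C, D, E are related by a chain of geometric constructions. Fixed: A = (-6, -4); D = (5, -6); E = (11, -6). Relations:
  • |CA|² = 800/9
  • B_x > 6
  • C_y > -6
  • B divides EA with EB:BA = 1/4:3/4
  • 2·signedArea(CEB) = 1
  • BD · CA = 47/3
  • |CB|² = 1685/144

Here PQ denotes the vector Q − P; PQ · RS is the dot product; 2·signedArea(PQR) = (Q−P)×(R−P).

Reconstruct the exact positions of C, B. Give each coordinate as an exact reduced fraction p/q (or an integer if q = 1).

1. B_x = 27/4  [B divides EA with EB:BA = 1/4:3/4]
2. B_y = -11/2  [B divides EA with EB:BA = 1/4:3/4]
   → B = (27/4, -11/2)
3. C_x = 10/3  [2·signedArea(CEB) = 1 ∩ BD · CA = 47/3]
4. C_y = -16/3  [2·signedArea(CEB) = 1 ∩ BD · CA = 47/3]
   → C = (10/3, -16/3)

B = (27/4, -11/2)
C = (10/3, -16/3)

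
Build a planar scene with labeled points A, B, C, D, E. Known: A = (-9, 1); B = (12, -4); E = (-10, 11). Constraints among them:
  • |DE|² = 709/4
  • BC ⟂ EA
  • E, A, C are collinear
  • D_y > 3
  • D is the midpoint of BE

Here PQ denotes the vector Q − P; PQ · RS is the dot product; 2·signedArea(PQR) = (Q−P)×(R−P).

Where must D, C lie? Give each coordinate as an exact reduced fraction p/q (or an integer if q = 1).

C = (-838/101, -609/101)
D = (1, 7/2)

1. D_x = 1  [D is the midpoint of BE]
2. D_y = 7/2  [D is the midpoint of BE]
   → D = (1, 7/2)
3. C_x = -838/101  [E, A, C are collinear ∩ BC ⟂ EA]
4. C_y = -609/101  [E, A, C are collinear ∩ BC ⟂ EA]
   → C = (-838/101, -609/101)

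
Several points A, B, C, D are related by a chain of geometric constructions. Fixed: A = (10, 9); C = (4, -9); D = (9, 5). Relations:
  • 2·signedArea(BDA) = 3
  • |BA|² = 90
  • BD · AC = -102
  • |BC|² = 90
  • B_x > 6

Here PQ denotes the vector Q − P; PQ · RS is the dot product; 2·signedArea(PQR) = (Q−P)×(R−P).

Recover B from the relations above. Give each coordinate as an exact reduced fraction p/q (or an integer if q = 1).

B = (7, 0)

1. B_x = 7  [2·signedArea(BDA) = 3 ∩ BD · AC = -102]
2. B_y = 0  [2·signedArea(BDA) = 3 ∩ BD · AC = -102]
   → B = (7, 0)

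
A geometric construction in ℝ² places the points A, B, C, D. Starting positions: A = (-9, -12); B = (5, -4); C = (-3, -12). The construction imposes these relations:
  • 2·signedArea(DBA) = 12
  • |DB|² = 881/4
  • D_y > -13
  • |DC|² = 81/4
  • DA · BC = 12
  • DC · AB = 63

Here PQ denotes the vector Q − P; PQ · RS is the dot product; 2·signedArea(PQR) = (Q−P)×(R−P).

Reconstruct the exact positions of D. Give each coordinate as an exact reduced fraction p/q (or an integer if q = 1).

D = (-15/2, -12)

1. D_x = -15/2  [2·signedArea(DBA) = 12 ∩ DA · BC = 12]
2. D_y = -12  [2·signedArea(DBA) = 12 ∩ DA · BC = 12]
   → D = (-15/2, -12)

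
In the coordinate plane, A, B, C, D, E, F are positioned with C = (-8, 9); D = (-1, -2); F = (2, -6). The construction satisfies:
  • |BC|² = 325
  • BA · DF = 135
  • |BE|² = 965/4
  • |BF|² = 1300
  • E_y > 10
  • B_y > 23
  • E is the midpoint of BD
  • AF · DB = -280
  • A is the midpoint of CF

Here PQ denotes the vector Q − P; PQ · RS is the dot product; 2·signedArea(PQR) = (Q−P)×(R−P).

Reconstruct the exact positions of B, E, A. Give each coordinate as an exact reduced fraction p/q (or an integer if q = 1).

1. A_x = -3  [A is the midpoint of CF]
2. A_y = 3/2  [A is the midpoint of CF]
   → A = (-3, 3/2)
3. B_x = -18  [BA · DF = 135 ∩ AF · DB = -280]
4. B_y = 24  [BA · DF = 135 ∩ AF · DB = -280]
   → B = (-18, 24)
5. E_x = -19/2  [E is the midpoint of BD]
6. E_y = 11  [E is the midpoint of BD]
   → E = (-19/2, 11)

A = (-3, 3/2)
B = (-18, 24)
E = (-19/2, 11)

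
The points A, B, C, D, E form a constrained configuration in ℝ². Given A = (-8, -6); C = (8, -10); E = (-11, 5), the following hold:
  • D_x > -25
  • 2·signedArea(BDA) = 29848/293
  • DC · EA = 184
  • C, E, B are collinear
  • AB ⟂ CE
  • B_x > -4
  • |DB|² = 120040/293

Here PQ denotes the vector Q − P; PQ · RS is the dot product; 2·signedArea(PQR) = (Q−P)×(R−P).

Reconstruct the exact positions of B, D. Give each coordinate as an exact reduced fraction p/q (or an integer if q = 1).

B = (-1114/293, -200/293)
D = (-24, -2)

1. B_x = -1114/293  [C, E, B are collinear ∩ AB ⟂ CE]
2. B_y = -200/293  [C, E, B are collinear ∩ AB ⟂ CE]
   → B = (-1114/293, -200/293)
3. D_x = -24  [DC · EA = 184 ∩ 2·signedArea(BDA) = 29848/293]
4. D_y = -2  [DC · EA = 184 ∩ 2·signedArea(BDA) = 29848/293]
   → D = (-24, -2)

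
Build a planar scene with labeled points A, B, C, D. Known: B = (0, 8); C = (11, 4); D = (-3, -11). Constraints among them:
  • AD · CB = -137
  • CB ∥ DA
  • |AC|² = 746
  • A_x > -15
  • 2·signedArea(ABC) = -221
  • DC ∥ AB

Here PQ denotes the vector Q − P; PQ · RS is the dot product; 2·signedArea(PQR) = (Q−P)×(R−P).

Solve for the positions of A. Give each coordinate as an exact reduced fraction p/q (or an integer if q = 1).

1. A_x = -14  [DC ∥ AB ∩ CB ∥ DA]
2. A_y = -7  [DC ∥ AB ∩ CB ∥ DA]
   → A = (-14, -7)

A = (-14, -7)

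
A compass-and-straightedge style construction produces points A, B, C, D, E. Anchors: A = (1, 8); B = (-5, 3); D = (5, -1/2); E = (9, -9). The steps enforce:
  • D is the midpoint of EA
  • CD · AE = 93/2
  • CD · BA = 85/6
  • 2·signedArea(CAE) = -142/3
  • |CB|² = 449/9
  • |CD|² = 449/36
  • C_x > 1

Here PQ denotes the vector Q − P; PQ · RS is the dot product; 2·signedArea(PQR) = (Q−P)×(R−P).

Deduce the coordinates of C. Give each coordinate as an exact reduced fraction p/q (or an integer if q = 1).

1. C_x = 5/3  [CD · AE = 93/2 ∩ CD · BA = 85/6]
2. C_y = 2/3  [CD · AE = 93/2 ∩ CD · BA = 85/6]
   → C = (5/3, 2/3)

C = (5/3, 2/3)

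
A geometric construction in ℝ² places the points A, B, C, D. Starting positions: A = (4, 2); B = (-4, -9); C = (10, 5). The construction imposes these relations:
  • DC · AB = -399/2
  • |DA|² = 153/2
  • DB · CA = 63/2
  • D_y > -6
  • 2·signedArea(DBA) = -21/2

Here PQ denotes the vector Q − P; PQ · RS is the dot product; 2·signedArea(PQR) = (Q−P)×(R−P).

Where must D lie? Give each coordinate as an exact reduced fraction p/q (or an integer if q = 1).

1. D_x = -1/2  [DC · AB = -399/2 ∩ DB · CA = 63/2]
2. D_y = -11/2  [DC · AB = -399/2 ∩ DB · CA = 63/2]
   → D = (-1/2, -11/2)

D = (-1/2, -11/2)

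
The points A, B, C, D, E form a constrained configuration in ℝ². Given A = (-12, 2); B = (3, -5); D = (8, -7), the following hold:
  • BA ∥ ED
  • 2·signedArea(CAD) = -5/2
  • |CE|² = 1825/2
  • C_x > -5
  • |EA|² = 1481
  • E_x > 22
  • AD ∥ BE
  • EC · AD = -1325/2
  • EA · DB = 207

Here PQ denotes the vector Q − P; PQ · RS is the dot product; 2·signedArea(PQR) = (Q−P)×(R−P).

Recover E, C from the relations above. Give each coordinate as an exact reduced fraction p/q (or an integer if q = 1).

C = (-9/2, -3/2)
E = (23, -14)

1. E_x = 23  [BA ∥ ED ∩ AD ∥ BE]
2. E_y = -14  [BA ∥ ED ∩ AD ∥ BE]
   → E = (23, -14)
3. C_x = -9/2  [2·signedArea(CAD) = -5/2 ∩ EC · AD = -1325/2]
4. C_y = -3/2  [2·signedArea(CAD) = -5/2 ∩ EC · AD = -1325/2]
   → C = (-9/2, -3/2)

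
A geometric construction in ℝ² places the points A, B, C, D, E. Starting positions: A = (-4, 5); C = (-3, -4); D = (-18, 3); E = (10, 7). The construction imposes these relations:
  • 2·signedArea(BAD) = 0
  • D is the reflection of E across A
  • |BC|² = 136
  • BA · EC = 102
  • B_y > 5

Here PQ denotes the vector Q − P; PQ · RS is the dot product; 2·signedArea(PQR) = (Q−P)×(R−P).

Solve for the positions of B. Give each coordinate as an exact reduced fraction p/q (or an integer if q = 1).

1. B_x = 3  [2·signedArea(BAD) = 0 ∩ BA · EC = 102]
2. B_y = 6  [2·signedArea(BAD) = 0 ∩ BA · EC = 102]
   → B = (3, 6)

B = (3, 6)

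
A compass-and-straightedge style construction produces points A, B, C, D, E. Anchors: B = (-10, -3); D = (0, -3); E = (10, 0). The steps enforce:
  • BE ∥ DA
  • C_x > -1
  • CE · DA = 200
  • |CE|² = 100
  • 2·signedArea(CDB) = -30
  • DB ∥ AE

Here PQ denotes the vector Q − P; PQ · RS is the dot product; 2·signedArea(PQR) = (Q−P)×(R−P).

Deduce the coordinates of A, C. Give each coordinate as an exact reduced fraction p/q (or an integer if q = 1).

1. A_x = 20  [DB ∥ AE ∩ BE ∥ DA]
2. A_y = 0  [DB ∥ AE ∩ BE ∥ DA]
   → A = (20, 0)
3. C_x = 0  [2·signedArea(CDB) = -30 ∩ CE · DA = 200]
4. C_y = 0  [2·signedArea(CDB) = -30 ∩ CE · DA = 200]
   → C = (0, 0)

A = (20, 0)
C = (0, 0)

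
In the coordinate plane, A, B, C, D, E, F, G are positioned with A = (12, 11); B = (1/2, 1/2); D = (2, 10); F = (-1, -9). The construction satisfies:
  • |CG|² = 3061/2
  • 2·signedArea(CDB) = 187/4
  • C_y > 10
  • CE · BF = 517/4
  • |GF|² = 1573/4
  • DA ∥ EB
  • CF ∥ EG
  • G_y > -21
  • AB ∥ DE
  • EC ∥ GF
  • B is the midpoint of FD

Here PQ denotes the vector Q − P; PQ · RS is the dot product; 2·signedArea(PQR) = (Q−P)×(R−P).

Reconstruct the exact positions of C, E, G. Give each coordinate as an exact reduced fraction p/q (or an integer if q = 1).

1. E_x = -19/2  [DA ∥ EB ∩ AB ∥ DE]
2. E_y = -1/2  [DA ∥ EB ∩ AB ∥ DE]
   → E = (-19/2, -1/2)
3. C_x = 7  [2·signedArea(CDB) = 187/4 ∩ CE · BF = 517/4]
4. C_y = 21/2  [2·signedArea(CDB) = 187/4 ∩ CE · BF = 517/4]
   → C = (7, 21/2)
5. G_x = -35/2  [EC ∥ GF ∩ CF ∥ EG]
6. G_y = -20  [EC ∥ GF ∩ CF ∥ EG]
   → G = (-35/2, -20)

C = (7, 21/2)
E = (-19/2, -1/2)
G = (-35/2, -20)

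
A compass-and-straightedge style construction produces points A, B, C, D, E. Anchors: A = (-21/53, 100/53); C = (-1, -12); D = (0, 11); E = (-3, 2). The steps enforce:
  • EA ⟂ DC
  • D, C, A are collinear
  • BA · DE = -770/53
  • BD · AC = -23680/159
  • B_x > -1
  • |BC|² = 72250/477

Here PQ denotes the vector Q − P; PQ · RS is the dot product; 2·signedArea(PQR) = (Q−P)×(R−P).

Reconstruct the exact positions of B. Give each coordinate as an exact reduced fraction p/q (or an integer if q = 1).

1. B_x = -74/159  [BD · AC = -23680/159 ∩ BA · DE = -770/53]
2. B_y = 47/159  [BD · AC = -23680/159 ∩ BA · DE = -770/53]
   → B = (-74/159, 47/159)

B = (-74/159, 47/159)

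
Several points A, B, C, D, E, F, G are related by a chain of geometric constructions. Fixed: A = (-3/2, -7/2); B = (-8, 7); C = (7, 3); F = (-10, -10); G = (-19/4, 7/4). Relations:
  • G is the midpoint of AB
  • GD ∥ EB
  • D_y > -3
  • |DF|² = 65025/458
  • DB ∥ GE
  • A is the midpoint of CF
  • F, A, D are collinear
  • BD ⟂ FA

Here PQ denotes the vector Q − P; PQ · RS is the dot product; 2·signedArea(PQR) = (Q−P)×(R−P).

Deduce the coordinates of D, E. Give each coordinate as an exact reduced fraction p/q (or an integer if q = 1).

1. D_x = -245/458  [F, A, D are collinear ∩ BD ⟂ FA]
2. D_y = -1265/458  [F, A, D are collinear ∩ BD ⟂ FA]
   → D = (-245/458, -1265/458)
3. E_x = -11189/916  [GD ∥ EB ∩ DB ∥ GE]
4. E_y = 10545/916  [GD ∥ EB ∩ DB ∥ GE]
   → E = (-11189/916, 10545/916)

D = (-245/458, -1265/458)
E = (-11189/916, 10545/916)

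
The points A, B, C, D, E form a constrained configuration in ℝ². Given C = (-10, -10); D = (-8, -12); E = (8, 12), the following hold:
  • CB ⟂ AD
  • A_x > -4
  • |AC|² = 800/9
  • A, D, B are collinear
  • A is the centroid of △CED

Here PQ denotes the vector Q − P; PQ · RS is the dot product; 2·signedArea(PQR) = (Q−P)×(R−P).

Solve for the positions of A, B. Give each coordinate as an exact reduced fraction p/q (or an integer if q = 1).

A = (-10/3, -10/3)
B = (-830/109, -1230/109)

1. A_x = -10/3  [A is the centroid of △CED]
2. A_y = -10/3  [A is the centroid of △CED]
   → A = (-10/3, -10/3)
3. B_x = -830/109  [A, D, B are collinear ∩ CB ⟂ AD]
4. B_y = -1230/109  [A, D, B are collinear ∩ CB ⟂ AD]
   → B = (-830/109, -1230/109)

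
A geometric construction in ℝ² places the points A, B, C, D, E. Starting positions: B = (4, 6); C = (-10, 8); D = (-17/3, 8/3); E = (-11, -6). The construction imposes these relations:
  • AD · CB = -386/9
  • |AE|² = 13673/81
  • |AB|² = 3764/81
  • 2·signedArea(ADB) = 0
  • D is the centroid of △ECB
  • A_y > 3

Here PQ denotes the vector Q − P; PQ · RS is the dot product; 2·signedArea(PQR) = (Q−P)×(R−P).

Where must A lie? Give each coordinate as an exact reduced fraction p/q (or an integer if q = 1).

1. A_x = -22/9  [2·signedArea(ADB) = 0 ∩ AD · CB = -386/9]
2. A_y = 34/9  [2·signedArea(ADB) = 0 ∩ AD · CB = -386/9]
   → A = (-22/9, 34/9)

A = (-22/9, 34/9)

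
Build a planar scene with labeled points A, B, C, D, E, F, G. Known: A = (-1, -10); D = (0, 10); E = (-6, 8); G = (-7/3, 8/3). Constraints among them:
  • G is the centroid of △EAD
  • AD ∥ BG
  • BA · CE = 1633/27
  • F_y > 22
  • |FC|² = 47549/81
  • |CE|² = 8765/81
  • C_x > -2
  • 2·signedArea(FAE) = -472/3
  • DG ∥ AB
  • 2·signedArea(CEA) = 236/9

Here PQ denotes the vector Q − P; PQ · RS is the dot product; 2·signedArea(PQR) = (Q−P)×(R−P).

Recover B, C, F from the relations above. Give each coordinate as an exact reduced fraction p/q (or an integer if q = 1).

B = (-10/3, -52/3)
C = (-17/9, -14/9)
F = (-4/3, 68/3)

1. B_x = -10/3  [AD ∥ BG ∩ DG ∥ AB]
2. B_y = -52/3  [AD ∥ BG ∩ DG ∥ AB]
   → B = (-10/3, -52/3)
3. C_x = -17/9  [2·signedArea(CEA) = 236/9 ∩ BA · CE = 1633/27]
4. C_y = -14/9  [2·signedArea(CEA) = 236/9 ∩ BA · CE = 1633/27]
   → C = (-17/9, -14/9)
5. F_x = -4/3  [line -18·x + -5·y + 268/3 = 0 ∩ |FC|² = 47549/81]
6. F_y = 68/3  [line -18·x + -5·y + 268/3 = 0 ∩ |FC|² = 47549/81]
   → F = (-4/3, 68/3)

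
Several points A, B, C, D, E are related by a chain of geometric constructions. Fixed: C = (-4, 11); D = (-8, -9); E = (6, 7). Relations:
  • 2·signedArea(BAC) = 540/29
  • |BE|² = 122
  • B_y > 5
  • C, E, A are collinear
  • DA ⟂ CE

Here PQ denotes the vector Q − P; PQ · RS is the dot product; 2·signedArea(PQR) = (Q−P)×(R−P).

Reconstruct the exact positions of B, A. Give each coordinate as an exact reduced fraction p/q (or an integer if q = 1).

1. A_x = -16/29  [C, E, A are collinear ∩ DA ⟂ CE]
2. A_y = 279/29  [C, E, A are collinear ∩ DA ⟂ CE]
   → A = (-16/29, 279/29)
3. B_x = -5  [line -40/29·x + -100/29·y + 400/29 = 0 ∩ |BE|² = 122]
4. B_y = 6  [line -40/29·x + -100/29·y + 400/29 = 0 ∩ |BE|² = 122]
   → B = (-5, 6)

A = (-16/29, 279/29)
B = (-5, 6)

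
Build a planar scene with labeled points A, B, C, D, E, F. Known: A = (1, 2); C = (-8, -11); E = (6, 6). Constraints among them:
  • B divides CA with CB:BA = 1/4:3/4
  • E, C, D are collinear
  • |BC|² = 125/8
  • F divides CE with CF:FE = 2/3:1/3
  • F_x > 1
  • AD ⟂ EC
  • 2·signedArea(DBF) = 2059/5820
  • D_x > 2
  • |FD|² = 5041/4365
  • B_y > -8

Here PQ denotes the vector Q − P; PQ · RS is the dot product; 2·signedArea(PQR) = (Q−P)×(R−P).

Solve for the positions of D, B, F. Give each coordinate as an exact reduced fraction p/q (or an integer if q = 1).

B = (-23/4, -31/4)
D = (978/485, 564/485)
F = (4/3, 1/3)

1. D_x = 978/485  [E, C, D are collinear ∩ AD ⟂ EC]
2. D_y = 564/485  [E, C, D are collinear ∩ AD ⟂ EC]
   → D = (978/485, 564/485)
3. B_x = -23/4  [B divides CA with CB:BA = 1/4:3/4]
4. B_y = -31/4  [B divides CA with CB:BA = 1/4:3/4]
   → B = (-23/4, -31/4)
5. F_x = 4/3  [F divides CE with CF:FE = 2/3:1/3]
6. F_y = 1/3  [F divides CE with CF:FE = 2/3:1/3]
   → F = (4/3, 1/3)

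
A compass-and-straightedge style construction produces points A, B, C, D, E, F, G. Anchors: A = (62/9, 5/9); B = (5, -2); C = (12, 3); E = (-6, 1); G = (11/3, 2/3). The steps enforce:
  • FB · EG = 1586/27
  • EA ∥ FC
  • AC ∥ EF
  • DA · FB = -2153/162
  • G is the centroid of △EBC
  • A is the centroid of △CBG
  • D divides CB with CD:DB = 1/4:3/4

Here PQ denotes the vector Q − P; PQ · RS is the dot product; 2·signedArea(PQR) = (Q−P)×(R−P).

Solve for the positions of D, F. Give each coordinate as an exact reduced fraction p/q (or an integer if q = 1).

D = (41/4, 7/4)
F = (-8/9, 31/9)

1. D_x = 41/4  [D divides CB with CD:DB = 1/4:3/4]
2. D_y = 7/4  [D divides CB with CD:DB = 1/4:3/4]
   → D = (41/4, 7/4)
3. F_x = -8/9  [EA ∥ FC ∩ AC ∥ EF]
4. F_y = 31/9  [EA ∥ FC ∩ AC ∥ EF]
   → F = (-8/9, 31/9)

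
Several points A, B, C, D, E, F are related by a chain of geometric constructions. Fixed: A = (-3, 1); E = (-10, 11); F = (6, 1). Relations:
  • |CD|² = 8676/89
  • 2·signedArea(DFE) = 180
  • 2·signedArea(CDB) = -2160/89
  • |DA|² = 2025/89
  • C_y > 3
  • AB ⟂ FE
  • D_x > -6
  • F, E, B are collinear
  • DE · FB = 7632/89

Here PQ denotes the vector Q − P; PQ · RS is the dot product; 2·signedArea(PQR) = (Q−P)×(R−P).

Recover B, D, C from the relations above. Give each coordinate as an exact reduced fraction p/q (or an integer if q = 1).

B = (-42/89, 449/89)
C = (150/89, 329/89)
D = (-492/89, -271/89)

1. B_x = -42/89  [F, E, B are collinear ∩ AB ⟂ FE]
2. B_y = 449/89  [F, E, B are collinear ∩ AB ⟂ FE]
   → B = (-42/89, 449/89)
3. D_x = -492/89  [DE · FB = 7632/89 ∩ 2·signedArea(DFE) = 180]
4. D_y = -271/89  [DE · FB = 7632/89 ∩ 2·signedArea(DFE) = 180]
   → D = (-492/89, -271/89)
5. C_x = 150/89  [line -720/89·x + 450/89·y + -450/89 = 0 ∩ |CD|² = 8676/89]
6. C_y = 329/89  [line -720/89·x + 450/89·y + -450/89 = 0 ∩ |CD|² = 8676/89]
   → C = (150/89, 329/89)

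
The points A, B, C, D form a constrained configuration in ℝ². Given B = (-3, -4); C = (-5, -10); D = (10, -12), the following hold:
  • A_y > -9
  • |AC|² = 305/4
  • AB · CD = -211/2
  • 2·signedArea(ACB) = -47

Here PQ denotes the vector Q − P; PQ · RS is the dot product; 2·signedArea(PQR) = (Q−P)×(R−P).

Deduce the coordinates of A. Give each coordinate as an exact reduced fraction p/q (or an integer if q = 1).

A = (7/2, -8)

1. A_x = 7/2  [AB · CD = -211/2 ∩ 2·signedArea(ACB) = -47]
2. A_y = -8  [AB · CD = -211/2 ∩ 2·signedArea(ACB) = -47]
   → A = (7/2, -8)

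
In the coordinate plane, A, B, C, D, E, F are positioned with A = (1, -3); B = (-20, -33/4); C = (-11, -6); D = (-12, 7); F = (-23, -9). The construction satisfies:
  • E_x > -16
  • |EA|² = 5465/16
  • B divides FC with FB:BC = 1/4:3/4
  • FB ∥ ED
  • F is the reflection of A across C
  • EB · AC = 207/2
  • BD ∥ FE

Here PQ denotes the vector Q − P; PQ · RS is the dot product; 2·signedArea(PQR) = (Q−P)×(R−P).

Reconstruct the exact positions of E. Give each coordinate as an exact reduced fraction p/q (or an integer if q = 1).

1. E_x = -15  [FB ∥ ED ∩ BD ∥ FE]
2. E_y = 25/4  [FB ∥ ED ∩ BD ∥ FE]
   → E = (-15, 25/4)

E = (-15, 25/4)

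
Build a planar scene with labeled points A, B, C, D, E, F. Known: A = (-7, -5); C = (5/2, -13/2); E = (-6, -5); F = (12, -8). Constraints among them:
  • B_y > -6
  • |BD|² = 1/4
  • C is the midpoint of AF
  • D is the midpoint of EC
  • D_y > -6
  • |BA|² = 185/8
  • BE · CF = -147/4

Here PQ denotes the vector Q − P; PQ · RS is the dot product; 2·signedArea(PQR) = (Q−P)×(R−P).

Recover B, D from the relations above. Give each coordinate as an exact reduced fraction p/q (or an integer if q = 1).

1. B_x = -9/4  [line -19/2·x + 3/2·y + -51/4 = 0 ∩ |BA|² = 185/8]
2. B_y = -23/4  [line -19/2·x + 3/2·y + -51/4 = 0 ∩ |BA|² = 185/8]
   → B = (-9/4, -23/4)
3. D_x = -7/4  [D is the midpoint of EC]
4. D_y = -23/4  [D is the midpoint of EC]
   → D = (-7/4, -23/4)

B = (-9/4, -23/4)
D = (-7/4, -23/4)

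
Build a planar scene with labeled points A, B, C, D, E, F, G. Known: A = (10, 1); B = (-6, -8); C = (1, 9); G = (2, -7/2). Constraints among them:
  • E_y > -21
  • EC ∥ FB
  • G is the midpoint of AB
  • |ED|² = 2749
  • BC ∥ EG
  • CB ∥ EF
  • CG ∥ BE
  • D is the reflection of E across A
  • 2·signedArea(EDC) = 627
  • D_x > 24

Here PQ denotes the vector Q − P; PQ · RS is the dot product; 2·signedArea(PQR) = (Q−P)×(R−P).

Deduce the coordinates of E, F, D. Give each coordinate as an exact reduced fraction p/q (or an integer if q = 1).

1. E_x = -5  [BC ∥ EG ∩ CG ∥ BE]
2. E_y = -41/2  [BC ∥ EG ∩ CG ∥ BE]
   → E = (-5, -41/2)
3. F_x = -12  [EC ∥ FB ∩ CB ∥ EF]
4. F_y = -75/2  [EC ∥ FB ∩ CB ∥ EF]
   → F = (-12, -75/2)
5. D_x = 25  [D is the reflection of E across A]
6. D_y = 45/2  [D is the reflection of E across A]
   → D = (25, 45/2)

D = (25, 45/2)
E = (-5, -41/2)
F = (-12, -75/2)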